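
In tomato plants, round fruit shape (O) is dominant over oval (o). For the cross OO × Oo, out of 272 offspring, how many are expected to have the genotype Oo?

Punnett square for OO × Oo:
Offspring genotypes: 2 OO, 2 Oo
Total offspring: 4
Count with target: 2
Probability: 2/4 = 1/2
Expected count = 1/2 × 272 = 136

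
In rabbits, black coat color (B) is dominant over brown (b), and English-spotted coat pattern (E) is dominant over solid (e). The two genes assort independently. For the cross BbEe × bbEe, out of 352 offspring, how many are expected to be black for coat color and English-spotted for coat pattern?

Dihybrid cross BbEe × bbEe — consider each gene separately:
coat color: Bb × bb → 2 Bb, 2 bb → 2 B_ : 2 bb (out of 4)
coat pattern: Ee × Ee → 1 EE, 2 Ee, 1 ee → 3 E_ : 1 ee (out of 4)
Looking for: black (B_) and English-spotted (E_)
P(black) = 2/4, P(English-spotted) = 3/4
P(both) = 2/4 × 3/4 = 6/16 = 3/8
Expected count = 3/8 × 352 = 132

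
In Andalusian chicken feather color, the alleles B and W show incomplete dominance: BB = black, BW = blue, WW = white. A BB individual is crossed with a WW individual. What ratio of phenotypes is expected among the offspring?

Punnett square for BB × WW:
Offspring genotypes: 4 BW
Phenotype counts: 4 blue
Ratio: all blue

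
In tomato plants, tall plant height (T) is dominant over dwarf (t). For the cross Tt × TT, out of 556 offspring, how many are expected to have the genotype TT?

Punnett square for Tt × TT:
Offspring genotypes: 2 TT, 2 Tt
Total offspring: 4
Count with target: 2
Probability: 2/4 = 1/2
Expected count = 1/2 × 556 = 278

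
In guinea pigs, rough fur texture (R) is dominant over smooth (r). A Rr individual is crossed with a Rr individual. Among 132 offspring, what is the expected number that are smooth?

Punnett square for Rr × Rr:
Offspring genotypes: 1 RR, 2 Rr, 1 rr
rough: 3, smooth: 1
smooth: 1 out of 4 → fraction 1/4
Expected count = 1/4 × 132 = 33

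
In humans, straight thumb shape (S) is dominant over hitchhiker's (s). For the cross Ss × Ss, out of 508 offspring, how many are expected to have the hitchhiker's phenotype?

Punnett square for Ss × Ss:
Offspring genotypes: 1 SS, 2 Ss, 1 ss
Total offspring: 4
Count with target: 1
Probability: 1/4
Expected count = 1/4 × 508 = 127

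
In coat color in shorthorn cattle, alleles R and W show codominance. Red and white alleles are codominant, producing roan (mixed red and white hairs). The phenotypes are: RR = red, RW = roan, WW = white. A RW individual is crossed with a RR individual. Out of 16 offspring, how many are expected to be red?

Punnett square for RW × RR:
Offspring genotypes: 2 RR, 2 RW
Phenotype counts: 2 red, 2 roan
red: 2 out of 4 → fraction 1/2
Expected count = 1/2 × 16 = 8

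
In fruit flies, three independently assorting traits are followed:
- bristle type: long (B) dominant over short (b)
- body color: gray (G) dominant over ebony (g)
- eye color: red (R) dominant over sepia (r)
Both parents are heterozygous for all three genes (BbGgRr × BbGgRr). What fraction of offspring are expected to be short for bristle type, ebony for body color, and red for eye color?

Trihybrid cross: BbGgRr × BbGgRr
Each trait segregates independently with a 3:1 phenotypic ratio, so each gene contributes 3/4 (dominant) or 1/4 (recessive).
Target: short (bristle type), ebony (body color), red (eye color)
Probability = product of independent per-trait probabilities
= 1/4 × 1/4 × 3/4 = 3/64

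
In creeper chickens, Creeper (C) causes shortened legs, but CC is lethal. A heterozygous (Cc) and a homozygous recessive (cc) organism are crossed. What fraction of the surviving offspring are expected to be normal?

Cross: Cc × cc
Punnett square offspring (before lethality): 2 Cc, 2 cc
No CC offspring are produced in this cross.
normal: 2 out of 4
Probability: 2/4 = 1/2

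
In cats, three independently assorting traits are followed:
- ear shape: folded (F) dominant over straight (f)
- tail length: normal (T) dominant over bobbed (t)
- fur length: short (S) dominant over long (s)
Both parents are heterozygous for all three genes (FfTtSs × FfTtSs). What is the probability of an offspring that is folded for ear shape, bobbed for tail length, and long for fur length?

Trihybrid cross: FfTtSs × FfTtSs
Each trait segregates independently with a 3:1 phenotypic ratio, so each gene contributes 3/4 (dominant) or 1/4 (recessive).
Target: folded (ear shape), bobbed (tail length), long (fur length)
Probability = product of independent per-trait probabilities
= 3/4 × 1/4 × 1/4 = 3/64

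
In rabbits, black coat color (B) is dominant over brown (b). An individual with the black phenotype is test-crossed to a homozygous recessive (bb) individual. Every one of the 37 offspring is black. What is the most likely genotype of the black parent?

Test cross: ? × bb
All offspring are black.
If the unknown parent were heterozygous (Bb), about half of 37 offspring would be brown; none are. The unknown parent is most likely homozygous dominant (BB).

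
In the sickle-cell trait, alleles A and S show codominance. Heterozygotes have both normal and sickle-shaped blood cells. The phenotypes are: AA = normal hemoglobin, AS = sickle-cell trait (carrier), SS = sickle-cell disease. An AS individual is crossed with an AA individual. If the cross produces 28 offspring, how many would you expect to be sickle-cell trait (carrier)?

Punnett square for AS × AA:
Offspring genotypes: 2 AA, 2 AS
Phenotype counts: 2 normal hemoglobin, 2 sickle-cell trait (carrier)
sickle-cell trait (carrier): 2 out of 4 → fraction 1/2
Expected count = 1/2 × 28 = 14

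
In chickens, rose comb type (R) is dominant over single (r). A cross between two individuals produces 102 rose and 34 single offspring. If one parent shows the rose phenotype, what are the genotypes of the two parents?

Observed offspring: 102 rose, 34 single
The observed ratio simplifies to 3:1. Single (rr) offspring appear, so each parent must contribute one r allele. The parent stated to show rose carries R, so it is Rr. The other parent is then either Rr or rr: Rr × rr would give a 1:1 split, whereas Rr × Rr gives 3:1 — matching the data. So both parents are heterozygous (Rr × Rr).
Parent genotypes: Rr × Rr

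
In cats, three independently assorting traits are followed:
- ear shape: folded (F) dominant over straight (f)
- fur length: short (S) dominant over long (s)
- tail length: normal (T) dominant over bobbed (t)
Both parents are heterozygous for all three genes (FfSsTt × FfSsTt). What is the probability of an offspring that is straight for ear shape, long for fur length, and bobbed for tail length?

Trihybrid cross: FfSsTt × FfSsTt
Each trait segregates independently with a 3:1 phenotypic ratio, so each gene contributes 3/4 (dominant) or 1/4 (recessive).
Target: straight (ear shape), long (fur length), bobbed (tail length)
Probability = product of independent per-trait probabilities
= 1/4 × 1/4 × 1/4 = 1/64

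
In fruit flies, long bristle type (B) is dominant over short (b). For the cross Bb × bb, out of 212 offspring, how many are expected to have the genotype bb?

Punnett square for Bb × bb:
Offspring genotypes: 2 Bb, 2 bb
Total offspring: 4
Count with target: 2
Probability: 2/4 = 1/2
Expected count = 1/2 × 212 = 106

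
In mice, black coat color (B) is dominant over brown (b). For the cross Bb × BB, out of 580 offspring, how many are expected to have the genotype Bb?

Punnett square for Bb × BB:
Offspring genotypes: 2 BB, 2 Bb
Total offspring: 4
Count with target: 2
Probability: 2/4 = 1/2
Expected count = 1/2 × 580 = 290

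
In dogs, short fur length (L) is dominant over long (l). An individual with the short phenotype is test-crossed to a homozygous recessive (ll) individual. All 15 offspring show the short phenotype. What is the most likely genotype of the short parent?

Test cross: ? × ll
All offspring are short.
If the unknown parent were heterozygous (Ll), about half of 15 offspring would be long; none are. The unknown parent is most likely homozygous dominant (LL).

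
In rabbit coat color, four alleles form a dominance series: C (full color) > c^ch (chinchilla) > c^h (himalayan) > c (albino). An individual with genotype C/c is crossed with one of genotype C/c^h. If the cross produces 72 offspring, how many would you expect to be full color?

Cross: C/c × C/c^h
Allele dominance: C > c^ch > c^h > c
Offspring genotypes: 1 C/C, 1 C/c^h, 1 C/c, 1 c^h/c
Phenotype counts: 3 full color, 1 himalayan
full color: 3 out of 4 → fraction 3/4
Expected count = 3/4 × 72 = 54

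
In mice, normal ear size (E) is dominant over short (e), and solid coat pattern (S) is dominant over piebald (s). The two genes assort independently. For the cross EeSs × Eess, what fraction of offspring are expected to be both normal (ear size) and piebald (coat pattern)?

Dihybrid cross EeSs × Eess — consider each gene separately:
ear size: Ee × Ee → 1 EE, 2 Ee, 1 ee → 3 E_ : 1 ee (out of 4)
coat pattern: Ss × ss → 2 Ss, 2 ss → 2 S_ : 2 ss (out of 4)
Looking for: normal (E_) and piebald (ss)
P(normal) = 3/4, P(piebald) = 2/4
P(both) = 3/4 × 2/4 = 6/16 = 3/8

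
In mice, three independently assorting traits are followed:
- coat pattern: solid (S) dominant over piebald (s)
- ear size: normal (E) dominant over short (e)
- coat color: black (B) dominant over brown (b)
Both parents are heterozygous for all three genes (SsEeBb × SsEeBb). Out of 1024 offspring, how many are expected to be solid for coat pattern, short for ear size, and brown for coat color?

Trihybrid cross: SsEeBb × SsEeBb
Each trait segregates independently with a 3:1 phenotypic ratio, so each gene contributes 3/4 (dominant) or 1/4 (recessive).
Target: solid (coat pattern), short (ear size), brown (coat color)
Probability = product of independent per-trait probabilities
= 3/4 × 1/4 × 1/4 = 3/64
Expected count = 3/64 × 1024 = 48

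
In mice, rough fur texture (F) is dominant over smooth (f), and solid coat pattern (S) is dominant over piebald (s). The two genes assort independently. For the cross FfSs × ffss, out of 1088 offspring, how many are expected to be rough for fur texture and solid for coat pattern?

Dihybrid cross FfSs × ffss — consider each gene separately:
fur texture: Ff × ff → 2 Ff, 2 ff → 2 F_ : 2 ff (out of 4)
coat pattern: Ss × ss → 2 Ss, 2 ss → 2 S_ : 2 ss (out of 4)
Looking for: rough (F_) and solid (S_)
P(rough) = 2/4, P(solid) = 2/4
P(both) = 2/4 × 2/4 = 4/16 = 1/4
Expected count = 1/4 × 1088 = 272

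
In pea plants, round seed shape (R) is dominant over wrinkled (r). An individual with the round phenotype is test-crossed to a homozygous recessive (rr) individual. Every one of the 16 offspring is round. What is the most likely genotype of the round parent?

Test cross: ? × rr
All offspring are round.
If the unknown parent were heterozygous (Rr), about half of 16 offspring would be wrinkled; none are. The unknown parent is most likely homozygous dominant (RR).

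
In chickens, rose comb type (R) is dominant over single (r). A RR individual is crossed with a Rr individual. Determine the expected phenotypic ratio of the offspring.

Punnett square for RR × Rr:
Offspring genotypes: 2 RR, 2 Rr
rose: 4, single: 0
Ratio: all rose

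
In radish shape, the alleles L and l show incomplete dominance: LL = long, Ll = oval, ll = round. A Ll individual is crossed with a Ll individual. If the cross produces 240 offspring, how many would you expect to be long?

Punnett square for Ll × Ll:
Offspring genotypes: 1 LL, 2 Ll, 1 ll
Phenotype counts: 1 long, 2 oval, 1 round
long: 1 out of 4 → fraction 1/4
Expected count = 1/4 × 240 = 60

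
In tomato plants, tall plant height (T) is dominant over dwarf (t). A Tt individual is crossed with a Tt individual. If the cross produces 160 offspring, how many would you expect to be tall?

Punnett square for Tt × Tt:
Offspring genotypes: 1 TT, 2 Tt, 1 tt
tall: 3, dwarf: 1
tall: 3 out of 4 → fraction 3/4
Expected count = 3/4 × 160 = 120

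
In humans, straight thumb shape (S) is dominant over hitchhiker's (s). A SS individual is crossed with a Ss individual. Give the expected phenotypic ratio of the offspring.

Punnett square for SS × Ss:
Offspring genotypes: 2 SS, 2 Ss
straight: 4, hitchhiker's: 0
Ratio: all straight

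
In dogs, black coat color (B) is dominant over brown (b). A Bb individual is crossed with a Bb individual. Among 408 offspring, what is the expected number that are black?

Punnett square for Bb × Bb:
Offspring genotypes: 1 BB, 2 Bb, 1 bb
black: 3, brown: 1
black: 3 out of 4 → fraction 3/4
Expected count = 3/4 × 408 = 306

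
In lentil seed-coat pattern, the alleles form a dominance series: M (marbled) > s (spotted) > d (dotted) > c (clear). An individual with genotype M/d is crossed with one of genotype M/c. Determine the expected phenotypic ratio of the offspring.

Cross: M/d × M/c
Allele dominance: M > s > d > c
Offspring genotypes: 1 M/M, 1 M/c, 1 M/d, 1 d/c
Phenotype counts: 3 marbled, 1 dotted
Ratio: 3 marbled : 1 dotted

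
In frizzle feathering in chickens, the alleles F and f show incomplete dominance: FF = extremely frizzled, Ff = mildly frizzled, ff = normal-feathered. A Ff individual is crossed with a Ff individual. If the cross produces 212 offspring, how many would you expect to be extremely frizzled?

Punnett square for Ff × Ff:
Offspring genotypes: 1 FF, 2 Ff, 1 ff
Phenotype counts: 1 extremely frizzled, 2 mildly frizzled, 1 normal-feathered
extremely frizzled: 1 out of 4 → fraction 1/4
Expected count = 1/4 × 212 = 53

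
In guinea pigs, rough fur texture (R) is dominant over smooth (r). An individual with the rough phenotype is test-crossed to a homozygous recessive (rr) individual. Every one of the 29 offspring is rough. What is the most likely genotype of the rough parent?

Test cross: ? × rr
All offspring are rough.
If the unknown parent were heterozygous (Rr), about half of 29 offspring would be smooth; none are. The unknown parent is most likely homozygous dominant (RR).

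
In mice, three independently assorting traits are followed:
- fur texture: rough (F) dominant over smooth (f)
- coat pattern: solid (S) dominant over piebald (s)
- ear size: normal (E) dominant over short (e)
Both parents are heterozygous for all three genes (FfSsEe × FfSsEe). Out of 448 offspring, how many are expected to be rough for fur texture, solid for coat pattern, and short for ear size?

Trihybrid cross: FfSsEe × FfSsEe
Each trait segregates independently with a 3:1 phenotypic ratio, so each gene contributes 3/4 (dominant) or 1/4 (recessive).
Target: rough (fur texture), solid (coat pattern), short (ear size)
Probability = product of independent per-trait probabilities
= 3/4 × 3/4 × 1/4 = 9/64
Expected count = 9/64 × 448 = 63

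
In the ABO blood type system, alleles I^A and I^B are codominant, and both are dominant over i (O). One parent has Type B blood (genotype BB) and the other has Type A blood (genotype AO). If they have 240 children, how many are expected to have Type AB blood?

Cross: BB × AO
Possible offspring genotypes: 2 AB, 2 BO
Blood type counts: 2 Type AB, 2 Type B
Probability of Type AB: 2/4 = 1/2
Expected count = 1/2 × 240 = 120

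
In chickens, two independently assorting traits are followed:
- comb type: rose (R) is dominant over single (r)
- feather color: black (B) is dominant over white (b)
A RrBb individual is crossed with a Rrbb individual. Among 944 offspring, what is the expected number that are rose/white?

Dihybrid cross RrBb × Rrbb — consider each gene separately:
comb type: Rr × Rr → 1 RR, 2 Rr, 1 rr → 3 R_ : 1 rr (out of 4)
feather color: Bb × bb → 2 Bb, 2 bb → 2 B_ : 2 bb (out of 4)
Combine (counts out of 4 × 4 = 16): rose/black (R_B_) = 3×2 = 6; rose/white (R_bb) = 3×2 = 6; single/black (rrB_) = 1×2 = 2; single/white (rrbb) = 1×2 = 2
Phenotype counts (out of 16): 6 rose/black, 6 rose/white, 2 single/black, 2 single/white
rose/white: 6 out of 16 → fraction 3/8
Expected count = 3/8 × 944 = 354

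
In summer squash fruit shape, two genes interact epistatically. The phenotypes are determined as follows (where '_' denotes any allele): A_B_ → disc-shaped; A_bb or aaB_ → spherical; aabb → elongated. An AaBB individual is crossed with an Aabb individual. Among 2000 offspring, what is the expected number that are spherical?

Cross: AaBB × Aabb — consider each gene separately:
A gene: Aa × Aa → 1 AA, 2 Aa, 1 aa → 3 A_ : 1 aa (out of 4)
B gene: BB × bb → 4 Bb → 4 B_ (out of 4)
Genotype classes (out of 4 × 4 = 16): A_B_ = 3×4 = 12; aaB_ = 1×4 = 4
Apply the phenotype rules: A_B_ (12) → disc-shaped; aaB_ (4) → spherical
Phenotype counts (out of 16): 12 disc-shaped, 4 spherical
spherical: 4 out of 16 → fraction 1/4
Expected count = 1/4 × 2000 = 500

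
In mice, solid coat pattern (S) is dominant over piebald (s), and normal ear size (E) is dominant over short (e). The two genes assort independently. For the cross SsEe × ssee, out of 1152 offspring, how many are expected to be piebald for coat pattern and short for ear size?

Dihybrid cross SsEe × ssee — consider each gene separately:
coat pattern: Ss × ss → 2 Ss, 2 ss → 2 S_ : 2 ss (out of 4)
ear size: Ee × ee → 2 Ee, 2 ee → 2 E_ : 2 ee (out of 4)
Looking for: piebald (ss) and short (ee)
P(piebald) = 2/4, P(short) = 2/4
P(both) = 2/4 × 2/4 = 4/16 = 1/4
Expected count = 1/4 × 1152 = 288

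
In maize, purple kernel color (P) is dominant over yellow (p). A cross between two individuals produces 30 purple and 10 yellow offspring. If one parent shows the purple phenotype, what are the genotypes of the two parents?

Observed offspring: 30 purple, 10 yellow
The observed ratio simplifies to 3:1. Yellow (pp) offspring appear, so each parent must contribute one p allele. The parent stated to show purple carries P, so it is Pp. The other parent is then either Pp or pp: Pp × pp would give a 1:1 split, whereas Pp × Pp gives 3:1 — matching the data. So both parents are heterozygous (Pp × Pp).
Parent genotypes: Pp × Pp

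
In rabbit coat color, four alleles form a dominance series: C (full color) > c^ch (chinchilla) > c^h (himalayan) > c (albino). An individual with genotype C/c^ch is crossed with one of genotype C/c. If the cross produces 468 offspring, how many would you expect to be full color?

Cross: C/c^ch × C/c
Allele dominance: C > c^ch > c^h > c
Offspring genotypes: 1 C/C, 1 C/c, 1 C/c^ch, 1 c^ch/c
Phenotype counts: 3 full color, 1 chinchilla
full color: 3 out of 4 → fraction 3/4
Expected count = 3/4 × 468 = 351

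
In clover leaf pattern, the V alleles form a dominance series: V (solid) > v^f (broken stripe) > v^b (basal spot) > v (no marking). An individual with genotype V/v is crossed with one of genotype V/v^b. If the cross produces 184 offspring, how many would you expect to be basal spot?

Cross: V/v × V/v^b
Allele dominance: V > v^f > v^b > v
Offspring genotypes: 1 V/V, 1 V/v^b, 1 V/v, 1 v^b/v
Phenotype counts: 3 solid, 1 basal spot
basal spot: 1 out of 4 → fraction 1/4
Expected count = 1/4 × 184 = 46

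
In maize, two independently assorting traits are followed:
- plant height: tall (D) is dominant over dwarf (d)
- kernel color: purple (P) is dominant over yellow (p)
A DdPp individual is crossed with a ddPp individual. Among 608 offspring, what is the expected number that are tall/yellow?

Dihybrid cross DdPp × ddPp — consider each gene separately:
plant height: Dd × dd → 2 Dd, 2 dd → 2 D_ : 2 dd (out of 4)
kernel color: Pp × Pp → 1 PP, 2 Pp, 1 pp → 3 P_ : 1 pp (out of 4)
Combine (counts out of 4 × 4 = 16): tall/purple (D_P_) = 2×3 = 6; tall/yellow (D_pp) = 2×1 = 2; dwarf/purple (ddP_) = 2×3 = 6; dwarf/yellow (ddpp) = 2×1 = 2
Phenotype counts (out of 16): 6 tall/purple, 2 tall/yellow, 6 dwarf/purple, 2 dwarf/yellow
tall/yellow: 2 out of 16 → fraction 1/8
Expected count = 1/8 × 608 = 76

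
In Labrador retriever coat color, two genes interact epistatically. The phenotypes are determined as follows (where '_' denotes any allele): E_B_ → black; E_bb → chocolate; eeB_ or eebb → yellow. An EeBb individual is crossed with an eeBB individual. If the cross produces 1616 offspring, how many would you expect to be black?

Cross: EeBb × eeBB — consider each gene separately:
E gene: Ee × ee → 2 Ee, 2 ee → 2 E_ : 2 ee (out of 4)
B gene: Bb × BB → 2 BB, 2 Bb → 4 B_ (out of 4)
Genotype classes (out of 4 × 4 = 16): E_B_ = 2×4 = 8; eeB_ = 2×4 = 8
Apply the phenotype rules: E_B_ (8) → black; eeB_ (8) → yellow
Phenotype counts (out of 16): 8 black, 8 yellow
black: 8 out of 16 → fraction 1/2
Expected count = 1/2 × 1616 = 808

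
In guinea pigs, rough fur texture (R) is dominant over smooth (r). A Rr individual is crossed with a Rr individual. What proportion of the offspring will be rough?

Punnett square for Rr × Rr:
Offspring genotypes: 1 RR, 2 Rr, 1 rr
rough: 3, smooth: 1
rough: 3 out of 4
Probability: 3/4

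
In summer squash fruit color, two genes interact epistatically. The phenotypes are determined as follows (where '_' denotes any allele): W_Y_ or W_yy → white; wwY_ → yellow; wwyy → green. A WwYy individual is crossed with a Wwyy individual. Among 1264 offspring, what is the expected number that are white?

Cross: WwYy × Wwyy — consider each gene separately:
W gene: Ww × Ww → 1 WW, 2 Ww, 1 ww → 3 W_ : 1 ww (out of 4)
Y gene: Yy × yy → 2 Yy, 2 yy → 2 Y_ : 2 yy (out of 4)
Genotype classes (out of 4 × 4 = 16): W_Y_ = 3×2 = 6; W_yy = 3×2 = 6; wwY_ = 1×2 = 2; wwyy = 1×2 = 2
Apply the phenotype rules: W_Y_ (6) + W_yy (6) → white; wwY_ (2) → yellow; wwyy (2) → green
Phenotype counts (out of 16): 12 white, 2 yellow, 2 green
white: 12 out of 16 → fraction 3/4
Expected count = 3/4 × 1264 = 948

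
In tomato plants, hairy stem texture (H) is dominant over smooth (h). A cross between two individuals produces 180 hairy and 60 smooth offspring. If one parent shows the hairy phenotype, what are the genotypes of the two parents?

Observed offspring: 180 hairy, 60 smooth
The observed ratio simplifies to 3:1. Smooth (hh) offspring appear, so each parent must contribute one h allele. The parent stated to show hairy carries H, so it is Hh. The other parent is then either Hh or hh: Hh × hh would give a 1:1 split, whereas Hh × Hh gives 3:1 — matching the data. So both parents are heterozygous (Hh × Hh).
Parent genotypes: Hh × Hh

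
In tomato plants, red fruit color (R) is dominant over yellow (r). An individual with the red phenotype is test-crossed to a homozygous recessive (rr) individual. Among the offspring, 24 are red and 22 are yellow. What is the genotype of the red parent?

Test cross: ? × rr
Offspring: 24 red, 22 yellow — approximately 1:1.
A 1:1 ratio in a test cross indicates the unknown parent is heterozygous (Rr).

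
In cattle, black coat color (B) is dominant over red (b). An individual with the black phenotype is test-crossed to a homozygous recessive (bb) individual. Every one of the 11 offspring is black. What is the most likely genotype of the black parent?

Test cross: ? × bb
All offspring are black.
If the unknown parent were heterozygous (Bb), about half of 11 offspring would be red; none are. The unknown parent is most likely homozygous dominant (BB).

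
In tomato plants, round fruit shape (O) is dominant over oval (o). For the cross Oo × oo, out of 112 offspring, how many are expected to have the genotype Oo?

Punnett square for Oo × oo:
Offspring genotypes: 2 Oo, 2 oo
Total offspring: 4
Count with target: 2
Probability: 2/4 = 1/2
Expected count = 1/2 × 112 = 56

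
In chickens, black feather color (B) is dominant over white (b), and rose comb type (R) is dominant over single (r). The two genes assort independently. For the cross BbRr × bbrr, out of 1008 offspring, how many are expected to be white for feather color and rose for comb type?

Dihybrid cross BbRr × bbrr — consider each gene separately:
feather color: Bb × bb → 2 Bb, 2 bb → 2 B_ : 2 bb (out of 4)
comb type: Rr × rr → 2 Rr, 2 rr → 2 R_ : 2 rr (out of 4)
Looking for: white (bb) and rose (R_)
P(white) = 2/4, P(rose) = 2/4
P(both) = 2/4 × 2/4 = 4/16 = 1/4
Expected count = 1/4 × 1008 = 252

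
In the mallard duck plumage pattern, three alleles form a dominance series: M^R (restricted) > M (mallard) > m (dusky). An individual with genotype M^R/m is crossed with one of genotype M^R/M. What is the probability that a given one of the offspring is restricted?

Cross: M^R/m × M^R/M
Allele dominance: M^R > M > m
Offspring genotypes: 1 M^R/M^R, 1 M^R/M, 1 M^R/m, 1 M/m
Phenotype counts: 3 restricted, 1 mallard
restricted: 3 out of 4
Probability: 3/4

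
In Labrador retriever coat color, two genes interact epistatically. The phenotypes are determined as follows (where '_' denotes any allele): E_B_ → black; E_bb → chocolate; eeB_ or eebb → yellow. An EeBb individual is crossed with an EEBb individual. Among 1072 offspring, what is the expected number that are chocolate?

Cross: EeBb × EEBb — consider each gene separately:
E gene: Ee × EE → 2 EE, 2 Ee → 4 E_ (out of 4)
B gene: Bb × Bb → 1 BB, 2 Bb, 1 bb → 3 B_ : 1 bb (out of 4)
Genotype classes (out of 4 × 4 = 16): E_B_ = 4×3 = 12; E_bb = 4×1 = 4
Apply the phenotype rules: E_B_ (12) → black; E_bb (4) → chocolate
Phenotype counts (out of 16): 12 black, 4 chocolate
chocolate: 4 out of 16 → fraction 1/4
Expected count = 1/4 × 1072 = 268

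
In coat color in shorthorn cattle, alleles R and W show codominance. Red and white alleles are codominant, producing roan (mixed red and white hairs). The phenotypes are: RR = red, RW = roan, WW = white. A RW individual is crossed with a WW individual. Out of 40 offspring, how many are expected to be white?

Punnett square for RW × WW:
Offspring genotypes: 2 RW, 2 WW
Phenotype counts: 2 roan, 2 white
white: 2 out of 4 → fraction 1/2
Expected count = 1/2 × 40 = 20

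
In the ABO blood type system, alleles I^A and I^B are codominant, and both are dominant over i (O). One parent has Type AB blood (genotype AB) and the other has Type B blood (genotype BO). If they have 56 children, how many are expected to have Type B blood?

Cross: AB × BO
Possible offspring genotypes: 1 AB, 1 AO, 1 BB, 1 BO
Blood type counts: 1 Type AB, 1 Type A, 2 Type B
Probability of Type B: 2/4 = 1/2
Expected count = 1/2 × 56 = 28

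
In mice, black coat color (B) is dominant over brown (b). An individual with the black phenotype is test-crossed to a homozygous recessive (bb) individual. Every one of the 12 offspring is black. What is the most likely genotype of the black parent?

Test cross: ? × bb
All offspring are black.
If the unknown parent were heterozygous (Bb), about half of 12 offspring would be brown; none are. The unknown parent is most likely homozygous dominant (BB).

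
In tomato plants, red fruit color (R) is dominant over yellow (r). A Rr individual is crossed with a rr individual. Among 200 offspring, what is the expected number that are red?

Punnett square for Rr × rr:
Offspring genotypes: 2 Rr, 2 rr
red: 2, yellow: 2
red: 2 out of 4 → fraction 1/2
Expected count = 1/2 × 200 = 100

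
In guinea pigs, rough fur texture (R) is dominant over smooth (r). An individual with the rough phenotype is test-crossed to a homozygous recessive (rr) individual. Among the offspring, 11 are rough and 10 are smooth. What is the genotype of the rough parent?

Test cross: ? × rr
Offspring: 11 rough, 10 smooth — approximately 1:1.
A 1:1 ratio in a test cross indicates the unknown parent is heterozygous (Rr).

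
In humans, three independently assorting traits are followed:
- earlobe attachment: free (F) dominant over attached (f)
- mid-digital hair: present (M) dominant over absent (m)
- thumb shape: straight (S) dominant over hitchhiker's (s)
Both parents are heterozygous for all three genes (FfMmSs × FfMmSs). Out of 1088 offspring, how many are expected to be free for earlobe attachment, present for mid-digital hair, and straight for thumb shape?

Trihybrid cross: FfMmSs × FfMmSs
Each trait segregates independently with a 3:1 phenotypic ratio, so each gene contributes 3/4 (dominant) or 1/4 (recessive).
Target: free (earlobe attachment), present (mid-digital hair), straight (thumb shape)
Probability = product of independent per-trait probabilities
= 3/4 × 3/4 × 3/4 = 27/64
Expected count = 27/64 × 1088 = 459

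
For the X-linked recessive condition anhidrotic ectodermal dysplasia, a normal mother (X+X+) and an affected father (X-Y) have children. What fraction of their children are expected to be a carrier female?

Cross: X+X+ × X-Y
Offspring: 2 X+X-, 2 X+Y
Probability of a carrier female: 2/4 = 1/2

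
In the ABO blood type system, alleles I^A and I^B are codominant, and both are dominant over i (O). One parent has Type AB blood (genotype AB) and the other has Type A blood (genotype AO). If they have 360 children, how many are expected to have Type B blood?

Cross: AB × AO
Possible offspring genotypes: 1 AA, 1 AO, 1 AB, 1 BO
Blood type counts: 2 Type A, 1 Type AB, 1 Type B
Probability of Type B: 1/4
Expected count = 1/4 × 360 = 90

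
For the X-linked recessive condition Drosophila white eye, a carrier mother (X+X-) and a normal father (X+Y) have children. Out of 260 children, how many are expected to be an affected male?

Cross: X+X- × X+Y
Offspring: 1 X+X+, 1 X+Y, 1 X+X-, 1 X-Y
Probability of an affected male: 1/4
Expected count = 1/4 × 260 = 65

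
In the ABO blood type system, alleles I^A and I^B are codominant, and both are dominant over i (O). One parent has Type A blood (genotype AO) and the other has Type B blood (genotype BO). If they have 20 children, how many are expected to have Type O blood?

Cross: AO × BO
Possible offspring genotypes: 1 AB, 1 AO, 1 BO, 1 OO
Blood type counts: 1 Type AB, 1 Type A, 1 Type B, 1 Type O
Probability of Type O: 1/4
Expected count = 1/4 × 20 = 5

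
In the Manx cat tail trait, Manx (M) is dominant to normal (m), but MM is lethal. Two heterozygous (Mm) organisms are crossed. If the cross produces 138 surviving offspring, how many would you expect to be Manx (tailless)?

Cross: Mm × Mm
Punnett square offspring (before lethality): 1 MM, 2 Mm, 1 mm
The MM genotype is lethal (embryos die); surviving offspring: 2 Mm, 1 mm
Manx (tailless): 2 out of 3 → fraction 2/3
Expected count = 2/3 × 138 = 92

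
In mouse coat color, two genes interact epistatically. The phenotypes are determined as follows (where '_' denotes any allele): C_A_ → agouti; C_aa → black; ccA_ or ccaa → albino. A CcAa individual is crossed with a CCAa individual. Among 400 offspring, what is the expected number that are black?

Cross: CcAa × CCAa — consider each gene separately:
C gene: Cc × CC → 2 CC, 2 Cc → 4 C_ (out of 4)
A gene: Aa × Aa → 1 AA, 2 Aa, 1 aa → 3 A_ : 1 aa (out of 4)
Genotype classes (out of 4 × 4 = 16): C_A_ = 4×3 = 12; C_aa = 4×1 = 4
Apply the phenotype rules: C_A_ (12) → agouti; C_aa (4) → black
Phenotype counts (out of 16): 12 agouti, 4 black
black: 4 out of 16 → fraction 1/4
Expected count = 1/4 × 400 = 100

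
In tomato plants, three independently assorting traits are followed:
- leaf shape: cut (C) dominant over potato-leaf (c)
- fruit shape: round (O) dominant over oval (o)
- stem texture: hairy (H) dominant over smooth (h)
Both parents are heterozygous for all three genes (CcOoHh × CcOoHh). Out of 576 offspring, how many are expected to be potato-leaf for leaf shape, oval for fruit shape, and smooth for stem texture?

Trihybrid cross: CcOoHh × CcOoHh
Each trait segregates independently with a 3:1 phenotypic ratio, so each gene contributes 3/4 (dominant) or 1/4 (recessive).
Target: potato-leaf (leaf shape), oval (fruit shape), smooth (stem texture)
Probability = product of independent per-trait probabilities
= 1/4 × 1/4 × 1/4 = 1/64
Expected count = 1/64 × 576 = 9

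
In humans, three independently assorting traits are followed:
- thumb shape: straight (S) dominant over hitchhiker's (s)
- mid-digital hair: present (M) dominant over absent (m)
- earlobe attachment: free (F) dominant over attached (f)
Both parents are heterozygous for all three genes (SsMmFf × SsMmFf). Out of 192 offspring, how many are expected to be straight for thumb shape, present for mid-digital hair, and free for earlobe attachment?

Trihybrid cross: SsMmFf × SsMmFf
Each trait segregates independently with a 3:1 phenotypic ratio, so each gene contributes 3/4 (dominant) or 1/4 (recessive).
Target: straight (thumb shape), present (mid-digital hair), free (earlobe attachment)
Probability = product of independent per-trait probabilities
= 3/4 × 3/4 × 3/4 = 27/64
Expected count = 27/64 × 192 = 81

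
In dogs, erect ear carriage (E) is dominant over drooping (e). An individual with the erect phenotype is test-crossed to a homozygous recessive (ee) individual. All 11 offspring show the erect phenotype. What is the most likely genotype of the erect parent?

Test cross: ? × ee
All offspring are erect.
If the unknown parent were heterozygous (Ee), about half of 11 offspring would be drooping; none are. The unknown parent is most likely homozygous dominant (EE).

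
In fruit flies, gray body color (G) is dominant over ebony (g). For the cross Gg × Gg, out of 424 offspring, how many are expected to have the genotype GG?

Punnett square for Gg × Gg:
Offspring genotypes: 1 GG, 2 Gg, 1 gg
Total offspring: 4
Count with target: 1
Probability: 1/4
Expected count = 1/4 × 424 = 106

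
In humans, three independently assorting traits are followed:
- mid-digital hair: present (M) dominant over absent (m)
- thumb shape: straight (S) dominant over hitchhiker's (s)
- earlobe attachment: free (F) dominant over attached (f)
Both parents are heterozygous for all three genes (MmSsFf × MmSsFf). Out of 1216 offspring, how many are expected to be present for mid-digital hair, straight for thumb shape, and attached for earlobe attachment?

Trihybrid cross: MmSsFf × MmSsFf
Each trait segregates independently with a 3:1 phenotypic ratio, so each gene contributes 3/4 (dominant) or 1/4 (recessive).
Target: present (mid-digital hair), straight (thumb shape), attached (earlobe attachment)
Probability = product of independent per-trait probabilities
= 3/4 × 3/4 × 1/4 = 9/64
Expected count = 9/64 × 1216 = 171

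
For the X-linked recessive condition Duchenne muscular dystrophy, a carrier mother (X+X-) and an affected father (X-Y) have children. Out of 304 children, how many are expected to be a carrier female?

Cross: X+X- × X-Y
Offspring: 1 X+X-, 1 X+Y, 1 X-X-, 1 X-Y
Probability of a carrier female: 1/4
Expected count = 1/4 × 304 = 76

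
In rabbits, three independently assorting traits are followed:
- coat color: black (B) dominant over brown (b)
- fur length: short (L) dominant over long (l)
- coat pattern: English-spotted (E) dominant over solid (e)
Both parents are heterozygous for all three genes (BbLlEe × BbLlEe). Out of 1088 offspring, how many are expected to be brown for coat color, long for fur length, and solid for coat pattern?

Trihybrid cross: BbLlEe × BbLlEe
Each trait segregates independently with a 3:1 phenotypic ratio, so each gene contributes 3/4 (dominant) or 1/4 (recessive).
Target: brown (coat color), long (fur length), solid (coat pattern)
Probability = product of independent per-trait probabilities
= 1/4 × 1/4 × 1/4 = 1/64
Expected count = 1/64 × 1088 = 17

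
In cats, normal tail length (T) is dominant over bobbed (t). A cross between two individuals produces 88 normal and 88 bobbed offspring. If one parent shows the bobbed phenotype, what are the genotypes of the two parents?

Observed offspring: 88 normal, 88 bobbed
The observed ratio simplifies to 1:1. One parent shows bobbed, so its genotype must be tt. A 1:1 offspring split requires the other parent to be heterozygous (Tt).
Parent genotypes: tt × Tt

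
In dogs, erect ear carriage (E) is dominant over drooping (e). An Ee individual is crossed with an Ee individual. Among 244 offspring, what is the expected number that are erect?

Punnett square for Ee × Ee:
Offspring genotypes: 1 EE, 2 Ee, 1 ee
erect: 3, drooping: 1
erect: 3 out of 4 → fraction 3/4
Expected count = 3/4 × 244 = 183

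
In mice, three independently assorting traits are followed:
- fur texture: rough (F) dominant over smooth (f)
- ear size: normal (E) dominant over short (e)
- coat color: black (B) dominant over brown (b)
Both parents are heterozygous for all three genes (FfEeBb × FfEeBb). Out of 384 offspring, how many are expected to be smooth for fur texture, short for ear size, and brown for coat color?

Trihybrid cross: FfEeBb × FfEeBb
Each trait segregates independently with a 3:1 phenotypic ratio, so each gene contributes 3/4 (dominant) or 1/4 (recessive).
Target: smooth (fur texture), short (ear size), brown (coat color)
Probability = product of independent per-trait probabilities
= 1/4 × 1/4 × 1/4 = 1/64
Expected count = 1/64 × 384 = 6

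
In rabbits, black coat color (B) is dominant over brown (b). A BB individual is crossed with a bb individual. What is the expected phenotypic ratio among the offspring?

Punnett square for BB × bb:
Offspring genotypes: 4 Bb
black: 4, brown: 0
Ratio: all black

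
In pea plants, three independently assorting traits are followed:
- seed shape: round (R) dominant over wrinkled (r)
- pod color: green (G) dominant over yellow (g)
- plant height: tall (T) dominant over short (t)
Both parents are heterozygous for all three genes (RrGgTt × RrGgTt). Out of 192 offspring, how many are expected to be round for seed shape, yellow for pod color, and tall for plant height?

Trihybrid cross: RrGgTt × RrGgTt
Each trait segregates independently with a 3:1 phenotypic ratio, so each gene contributes 3/4 (dominant) or 1/4 (recessive).
Target: round (seed shape), yellow (pod color), tall (plant height)
Probability = product of independent per-trait probabilities
= 3/4 × 1/4 × 3/4 = 9/64
Expected count = 9/64 × 192 = 27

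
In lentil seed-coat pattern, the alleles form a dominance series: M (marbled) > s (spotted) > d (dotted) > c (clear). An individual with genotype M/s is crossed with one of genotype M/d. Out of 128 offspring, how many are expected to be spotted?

Cross: M/s × M/d
Allele dominance: M > s > d > c
Offspring genotypes: 1 M/M, 1 M/d, 1 M/s, 1 s/d
Phenotype counts: 3 marbled, 1 spotted
spotted: 1 out of 4 → fraction 1/4
Expected count = 1/4 × 128 = 32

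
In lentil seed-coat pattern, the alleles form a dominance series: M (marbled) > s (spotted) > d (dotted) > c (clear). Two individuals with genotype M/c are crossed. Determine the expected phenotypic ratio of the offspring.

Cross: M/c × M/c
Allele dominance: M > s > d > c
Offspring genotypes: 1 M/M, 2 M/c, 1 c/c
Phenotype counts: 3 marbled, 1 clear
Ratio: 3 marbled : 1 clear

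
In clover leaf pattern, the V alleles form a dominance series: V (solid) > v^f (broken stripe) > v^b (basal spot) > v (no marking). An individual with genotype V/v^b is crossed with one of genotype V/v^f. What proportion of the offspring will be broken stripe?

Cross: V/v^b × V/v^f
Allele dominance: V > v^f > v^b > v
Offspring genotypes: 1 V/V, 1 V/v^f, 1 V/v^b, 1 v^f/v^b
Phenotype counts: 3 solid, 1 broken stripe
broken stripe: 1 out of 4
Probability: 1/4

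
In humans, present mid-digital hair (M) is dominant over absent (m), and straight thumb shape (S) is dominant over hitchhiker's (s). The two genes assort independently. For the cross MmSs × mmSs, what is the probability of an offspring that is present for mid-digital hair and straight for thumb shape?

Dihybrid cross MmSs × mmSs — consider each gene separately:
mid-digital hair: Mm × mm → 2 Mm, 2 mm → 2 M_ : 2 mm (out of 4)
thumb shape: Ss × Ss → 1 SS, 2 Ss, 1 ss → 3 S_ : 1 ss (out of 4)
Looking for: present (M_) and straight (S_)
P(present) = 2/4, P(straight) = 3/4
P(both) = 2/4 × 3/4 = 6/16 = 3/8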